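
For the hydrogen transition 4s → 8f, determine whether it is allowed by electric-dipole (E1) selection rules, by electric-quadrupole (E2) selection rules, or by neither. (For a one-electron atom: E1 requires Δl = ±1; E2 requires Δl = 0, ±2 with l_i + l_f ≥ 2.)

Δl = 3 − 0 = +3; l_i + l_f = 3.
E1 (Δl = ±1): not satisfied.
E2 (Δl = 0,±2, l_i+l_f ≥ 2): not satisfied.

neither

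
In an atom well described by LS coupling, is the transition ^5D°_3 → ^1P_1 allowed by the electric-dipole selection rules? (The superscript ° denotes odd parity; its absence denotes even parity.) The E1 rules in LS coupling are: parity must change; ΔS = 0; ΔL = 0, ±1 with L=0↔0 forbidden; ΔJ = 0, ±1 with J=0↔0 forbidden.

forbidden

Reading off the term symbols: S 2→0, L 2→1, J 3→1, parity odd→even.
Parity must change: odd → even — ok.
ΔS = 0: S: 2 → 0 — fails.
ΔL = 0, ±1 (not L=0↔0): L: 2 → 1, ΔL = -1 — ok.
ΔJ = 0, ±1 (not J=0↔0): J: 3 → 1, ΔJ = -2 — fails.
Rule(s) violated: ΔS, ΔJ.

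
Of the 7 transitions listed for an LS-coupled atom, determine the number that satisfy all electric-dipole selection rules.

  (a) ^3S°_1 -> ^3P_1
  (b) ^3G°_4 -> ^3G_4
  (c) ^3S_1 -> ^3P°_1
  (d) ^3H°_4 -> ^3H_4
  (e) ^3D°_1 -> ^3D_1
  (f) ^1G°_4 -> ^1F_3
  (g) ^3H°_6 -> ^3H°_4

6

(a) allowed
(b) allowed
(c) allowed
(d) allowed
(e) allowed
(f) allowed
(g) forbidden (parity, ΔJ fail)
Total allowed: 6 of 7.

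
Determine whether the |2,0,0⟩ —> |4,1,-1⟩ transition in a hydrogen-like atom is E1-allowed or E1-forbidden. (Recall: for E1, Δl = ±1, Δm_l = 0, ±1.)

allowed

Δl = 1 − 0 = +1; the E1 rule Δl = ±1 is passes.
m_l: 0 → -1 (Δm_l = -1). |Δm_l| ≤ 1 passes.
All E1 selection rules are satisfied.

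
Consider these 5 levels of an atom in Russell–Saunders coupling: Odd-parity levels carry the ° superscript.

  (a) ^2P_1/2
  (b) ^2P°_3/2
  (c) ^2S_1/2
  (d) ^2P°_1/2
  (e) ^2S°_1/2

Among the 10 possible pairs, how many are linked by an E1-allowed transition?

(a)–(b): allowed.
(a)–(c): forbidden (parity).
(a)–(d): allowed.
(a)–(e): allowed.
(b)–(c): allowed.
(b)–(d): forbidden (parity).
(b)–(e): forbidden (parity).
(c)–(d): allowed.
(c)–(e): forbidden (ΔL).
(d)–(e): forbidden (parity).
Allowed pairs: 5 of 10.

5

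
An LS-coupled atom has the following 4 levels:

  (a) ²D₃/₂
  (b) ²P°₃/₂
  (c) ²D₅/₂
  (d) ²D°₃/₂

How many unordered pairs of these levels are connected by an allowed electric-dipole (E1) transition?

(a)–(b): allowed.
(a)–(c): forbidden (parity).
(a)–(d): allowed.
(b)–(c): allowed.
(b)–(d): forbidden (parity).
(c)–(d): allowed.
Allowed pairs: 4 of 6.

4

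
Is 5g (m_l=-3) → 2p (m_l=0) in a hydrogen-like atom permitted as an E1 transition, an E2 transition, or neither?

neither

Δl = 1 − 4 = -3; l_i + l_f = 5.
Δm_l = +3.
E1 (Δl = ±1, |Δm_l| ≤ 1): not satisfied.
E2 (Δl = 0,±2, l_i+l_f ≥ 2, |Δm_l| ≤ 2): not satisfied.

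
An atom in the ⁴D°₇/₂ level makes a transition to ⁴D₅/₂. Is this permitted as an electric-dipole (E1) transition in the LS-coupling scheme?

Reading off the term symbols: S 3/2→3/2, L 2→2, J 7/2→5/2, parity odd→even.
ΔJ = 0, ±1 (not J=0↔0): J: 7/2 → 5/2, ΔJ = -1 — ok.
ΔS = 0: S: 3/2 → 3/2 — ok.
ΔL = 0, ±1 (not L=0↔0): L: 2 → 2, ΔL = +0 — ok.
Parity must change: odd → even — ok.
All four E1 rules are satisfied.

allowed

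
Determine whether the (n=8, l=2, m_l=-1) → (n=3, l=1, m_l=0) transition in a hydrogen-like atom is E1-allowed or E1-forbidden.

allowed

Δl = 1 − 2 = -1; the E1 rule Δl = ±1 is passes.
m_l: -1 → 0 (Δm_l = +1). |Δm_l| ≤ 1 passes.
All E1 selection rules are satisfied.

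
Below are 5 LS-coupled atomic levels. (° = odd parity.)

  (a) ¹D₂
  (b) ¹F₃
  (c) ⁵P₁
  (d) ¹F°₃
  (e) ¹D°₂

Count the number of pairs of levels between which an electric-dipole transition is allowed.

4

(a)–(b): forbidden (parity).
(a)–(c): forbidden (parity, ΔS).
(a)–(d): allowed.
(a)–(e): allowed.
(b)–(c): forbidden (parity, ΔS, ΔL, ΔJ).
(b)–(d): allowed.
(b)–(e): allowed.
(c)–(d): forbidden (ΔS, ΔL, ΔJ).
(c)–(e): forbidden (ΔS).
(d)–(e): forbidden (parity).
Allowed pairs: 4 of 10.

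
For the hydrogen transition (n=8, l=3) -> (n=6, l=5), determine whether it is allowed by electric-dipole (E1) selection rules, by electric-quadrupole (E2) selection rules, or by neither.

Δl = 5 − 3 = +2; l_i + l_f = 8.
E1 (Δl = ±1): not satisfied.
E2 (Δl = 0,±2, l_i+l_f ≥ 2): satisfied.

E2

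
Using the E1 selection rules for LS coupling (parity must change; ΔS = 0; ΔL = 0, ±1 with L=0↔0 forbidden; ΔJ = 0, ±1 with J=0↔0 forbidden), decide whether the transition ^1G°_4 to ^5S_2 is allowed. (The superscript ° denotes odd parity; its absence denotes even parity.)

forbidden

Reading off the term symbols: S 0→2, L 4→0, J 4→2, parity odd→even.
Parity must change: odd → even — passes.
ΔS = 0: S: 0 → 2 — fails.
ΔL = 0, ±1 (not L=0↔0): L: 4 → 0, ΔL = -4 — fails.
ΔJ = 0, ±1 (not J=0↔0): J: 4 → 2, ΔJ = -2 — fails.
Rule(s) violated: ΔS, ΔL, ΔJ.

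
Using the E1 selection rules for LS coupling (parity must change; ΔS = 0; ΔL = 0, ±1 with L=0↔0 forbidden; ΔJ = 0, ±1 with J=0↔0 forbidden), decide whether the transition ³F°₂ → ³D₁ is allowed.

allowed

Parity must change: odd → even — passes.
ΔJ = 0, ±1 (not J=0↔0): J: 2 → 1, ΔJ = -1 — passes.
ΔL = 0, ±1 (not L=0↔0): L: 3 → 2, ΔL = -1 — passes.
ΔS = 0: S: 1 → 1 — passes.
All four E1 rules are satisfied.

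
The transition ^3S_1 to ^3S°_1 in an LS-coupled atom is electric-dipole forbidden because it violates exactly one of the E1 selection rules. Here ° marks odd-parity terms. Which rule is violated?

Reading off the term symbols: S 1→1, L 0→0, J 1→1, parity even→odd.
Parity must change: even → odd — passes.
ΔS = 0: S: 1 → 1 — passes.
ΔL = 0, ±1 (not L=0↔0): L: 0 → 0, ΔL = +0 — fails.
ΔJ = 0, ±1 (not J=0↔0): J: 1 → 1, ΔJ = +0 — passes.

the L=0 ↔ L=0 exclusion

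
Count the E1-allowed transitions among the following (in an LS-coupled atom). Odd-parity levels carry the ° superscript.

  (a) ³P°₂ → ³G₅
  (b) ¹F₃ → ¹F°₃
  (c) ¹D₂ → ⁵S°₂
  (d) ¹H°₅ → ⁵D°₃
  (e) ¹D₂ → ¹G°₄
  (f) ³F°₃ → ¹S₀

1

(a) forbidden (ΔL, ΔJ fail)
(b) allowed
(c) forbidden (ΔS, ΔL fail)
(d) forbidden (parity, ΔS, ΔL, ΔJ fail)
(e) forbidden (ΔL, ΔJ fail)
(f) forbidden (ΔS, ΔL, ΔJ fail)
Total allowed: 1 of 6.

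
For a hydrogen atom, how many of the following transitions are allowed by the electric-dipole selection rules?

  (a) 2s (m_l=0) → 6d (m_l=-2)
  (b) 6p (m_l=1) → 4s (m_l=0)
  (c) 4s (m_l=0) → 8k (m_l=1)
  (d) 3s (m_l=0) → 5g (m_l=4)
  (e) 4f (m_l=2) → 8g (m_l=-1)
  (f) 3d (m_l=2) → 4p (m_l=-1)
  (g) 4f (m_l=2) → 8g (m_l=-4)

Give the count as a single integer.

1

(a) forbidden — Δl = +2 (E1 requires Δl = ±1); Δm_l = -2 (E1 requires Δm_l = 0, ±1)
(b) allowed
(c) forbidden — Δl = +7 (E1 requires Δl = ±1)
(d) forbidden — Δl = +4 (E1 requires Δl = ±1); Δm_l = +4 (E1 requires Δm_l = 0, ±1)
(e) forbidden — Δm_l = -3 (E1 requires Δm_l = 0, ±1)
(f) forbidden — Δm_l = -3 (E1 requires Δm_l = 0, ±1)
(g) forbidden — Δm_l = -6 (E1 requires Δm_l = 0, ±1)
Total allowed: 1 of 7.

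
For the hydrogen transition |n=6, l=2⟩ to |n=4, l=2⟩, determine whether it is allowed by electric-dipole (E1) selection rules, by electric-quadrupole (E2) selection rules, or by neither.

E2

Δl = 2 − 2 = +0; l_i + l_f = 4.
E1 (Δl = ±1): not satisfied.
E2 (Δl = 0,±2, l_i+l_f ≥ 2): satisfied.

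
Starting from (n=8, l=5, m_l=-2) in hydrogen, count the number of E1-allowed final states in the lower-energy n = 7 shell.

E1 requires Δl = ±1, so l_f ∈ {4, 6}; with 0 ≤ l_f ≤ n_f−1 = 6, the allowed l_f values are {4, 6}.
For l_f = 4: m_f ∈ {m_i−1, m_i, m_i+1} ∩ [−4, 4] = {-3, -2, -1} → 3 states.
For l_f = 6: m_f ∈ {m_i−1, m_i, m_i+1} ∩ [−6, 6] = {-3, -2, -1} → 3 states.
Total: 6.

6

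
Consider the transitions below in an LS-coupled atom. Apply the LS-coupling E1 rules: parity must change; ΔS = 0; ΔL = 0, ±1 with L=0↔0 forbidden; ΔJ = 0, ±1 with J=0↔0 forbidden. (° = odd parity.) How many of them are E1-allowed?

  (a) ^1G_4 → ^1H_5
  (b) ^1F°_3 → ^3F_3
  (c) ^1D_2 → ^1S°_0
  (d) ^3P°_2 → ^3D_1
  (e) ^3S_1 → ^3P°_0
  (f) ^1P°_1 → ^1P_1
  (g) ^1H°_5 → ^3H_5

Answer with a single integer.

3

(a) forbidden (parity fails)
(b) forbidden (ΔS fails)
(c) forbidden (ΔL, ΔJ fail)
(d) allowed
(e) allowed
(f) allowed
(g) forbidden (ΔS fails)
Total allowed: 3 of 7.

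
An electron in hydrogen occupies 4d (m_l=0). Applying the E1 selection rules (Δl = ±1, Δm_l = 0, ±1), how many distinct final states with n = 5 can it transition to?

E1 requires Δl = ±1, so l_f ∈ {1, 3}; with 0 ≤ l_f ≤ n_f−1 = 4, the allowed l_f values are {1, 3}.
For l_f = 1: m_f ∈ {m_i−1, m_i, m_i+1} ∩ [−1, 1] = {-1, 0, 1} → 3 states.
For l_f = 3: m_f ∈ {m_i−1, m_i, m_i+1} ∩ [−3, 3] = {-1, 0, 1} → 3 states.
Total: 6.

6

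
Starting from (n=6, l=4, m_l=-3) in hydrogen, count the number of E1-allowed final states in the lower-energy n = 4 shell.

2

E1 requires Δl = ±1, so l_f ∈ {3, 5}; with 0 ≤ l_f ≤ n_f−1 = 3, the allowed l_f values are {3}.
For l_f = 3: m_f ∈ {m_i−1, m_i, m_i+1} ∩ [−3, 3] = {-3, -2} → 2 states.
Total: 2.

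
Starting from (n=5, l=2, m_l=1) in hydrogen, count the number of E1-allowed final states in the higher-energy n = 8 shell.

E1 requires Δl = ±1, so l_f ∈ {1, 3}; with 0 ≤ l_f ≤ n_f−1 = 7, the allowed l_f values are {1, 3}.
For l_f = 1: m_f ∈ {m_i−1, m_i, m_i+1} ∩ [−1, 1] = {0, 1} → 2 states.
For l_f = 3: m_f ∈ {m_i−1, m_i, m_i+1} ∩ [−3, 3] = {0, 1, 2} → 3 states.
Total: 5.

5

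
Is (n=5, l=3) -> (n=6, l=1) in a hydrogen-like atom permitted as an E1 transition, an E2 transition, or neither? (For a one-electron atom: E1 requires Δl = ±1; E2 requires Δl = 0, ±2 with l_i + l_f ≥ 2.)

Δl = 1 − 3 = -2; l_i + l_f = 4.
E1 (Δl = ±1): not satisfied.
E2 (Δl = 0,±2, l_i+l_f ≥ 2): satisfied.

E2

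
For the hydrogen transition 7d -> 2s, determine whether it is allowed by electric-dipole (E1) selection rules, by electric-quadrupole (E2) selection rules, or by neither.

Δl = 0 − 2 = -2; l_i + l_f = 2.
E1 (Δl = ±1): not satisfied.
E2 (Δl = 0,±2, l_i+l_f ≥ 2): satisfied.

E2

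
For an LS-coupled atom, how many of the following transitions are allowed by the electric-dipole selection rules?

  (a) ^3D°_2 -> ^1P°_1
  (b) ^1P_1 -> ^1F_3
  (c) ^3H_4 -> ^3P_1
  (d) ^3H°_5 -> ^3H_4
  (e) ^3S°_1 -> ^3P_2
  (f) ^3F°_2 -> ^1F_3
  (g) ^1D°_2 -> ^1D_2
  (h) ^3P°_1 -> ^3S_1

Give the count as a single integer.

(a) forbidden (parity, ΔS fail)
(b) forbidden (parity, ΔL, ΔJ fail)
(c) forbidden (parity, ΔL, ΔJ fail)
(d) allowed
(e) allowed
(f) forbidden (ΔS fails)
(g) allowed
(h) allowed
Total allowed: 4 of 8.

4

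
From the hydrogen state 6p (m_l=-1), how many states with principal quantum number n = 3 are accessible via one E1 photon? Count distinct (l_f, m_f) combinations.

E1 requires Δl = ±1, so l_f ∈ {0, 2}; with 0 ≤ l_f ≤ n_f−1 = 2, the allowed l_f values are {0, 2}.
For l_f = 0: m_f ∈ {m_i−1, m_i, m_i+1} ∩ [−0, 0] = {0} → 1 state.
For l_f = 2: m_f ∈ {m_i−1, m_i, m_i+1} ∩ [−2, 2] = {-2, -1, 0} → 3 states.
Total: 4.

4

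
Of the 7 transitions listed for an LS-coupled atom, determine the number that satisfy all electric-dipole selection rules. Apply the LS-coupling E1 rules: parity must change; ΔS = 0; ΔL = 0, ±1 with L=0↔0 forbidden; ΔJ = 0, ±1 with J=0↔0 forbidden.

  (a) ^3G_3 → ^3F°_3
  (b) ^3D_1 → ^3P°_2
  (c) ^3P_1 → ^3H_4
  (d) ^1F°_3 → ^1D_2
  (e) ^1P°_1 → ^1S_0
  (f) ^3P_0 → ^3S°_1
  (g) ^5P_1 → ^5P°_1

(a) allowed
(b) allowed
(c) forbidden (parity, ΔL, ΔJ fail)
(d) allowed
(e) allowed
(f) allowed
(g) allowed
Total allowed: 6 of 7.

6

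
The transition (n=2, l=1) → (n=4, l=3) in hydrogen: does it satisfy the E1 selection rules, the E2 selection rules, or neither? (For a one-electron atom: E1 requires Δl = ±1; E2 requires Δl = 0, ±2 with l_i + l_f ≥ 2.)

E2

Δl = 3 − 1 = +2; l_i + l_f = 4.
E1 (Δl = ±1): not satisfied.
E2 (Δl = 0,±2, l_i+l_f ≥ 2): satisfied.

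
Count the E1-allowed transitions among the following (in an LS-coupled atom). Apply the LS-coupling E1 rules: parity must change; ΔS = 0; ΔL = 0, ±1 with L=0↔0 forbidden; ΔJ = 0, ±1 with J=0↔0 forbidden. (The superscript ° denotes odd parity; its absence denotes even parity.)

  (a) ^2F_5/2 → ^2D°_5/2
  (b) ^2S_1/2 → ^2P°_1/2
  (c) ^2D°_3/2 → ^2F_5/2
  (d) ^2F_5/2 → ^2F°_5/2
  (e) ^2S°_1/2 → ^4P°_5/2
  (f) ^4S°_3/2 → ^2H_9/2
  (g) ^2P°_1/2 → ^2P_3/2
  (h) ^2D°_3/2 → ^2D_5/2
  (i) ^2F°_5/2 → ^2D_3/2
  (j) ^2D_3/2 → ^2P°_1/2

(a) allowed
(b) allowed
(c) allowed
(d) allowed
(e) forbidden (parity, ΔS, ΔJ fail)
(f) forbidden (ΔS, ΔL, ΔJ fail)
(g) allowed
(h) allowed
(i) allowed
(j) allowed
Total allowed: 8 of 10.

8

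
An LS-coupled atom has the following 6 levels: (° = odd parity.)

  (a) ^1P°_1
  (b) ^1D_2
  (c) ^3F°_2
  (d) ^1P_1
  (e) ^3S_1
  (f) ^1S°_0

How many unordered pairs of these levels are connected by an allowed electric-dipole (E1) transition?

3

(a)–(b): allowed.
(a)–(c): forbidden (parity, ΔS, ΔL).
(a)–(d): allowed.
(a)–(e): forbidden (ΔS).
(a)–(f): forbidden (parity).
(b)–(c): forbidden (ΔS).
(b)–(d): forbidden (parity).
(b)–(e): forbidden (parity, ΔS, ΔL).
(b)–(f): forbidden (ΔL, ΔJ).
(c)–(d): forbidden (ΔS, ΔL).
(c)–(e): forbidden (ΔL).
(c)–(f): forbidden (parity, ΔS, ΔL, ΔJ).
(d)–(e): forbidden (parity, ΔS).
(d)–(f): allowed.
(e)–(f): forbidden (ΔS, ΔL).
Allowed pairs: 3 of 15.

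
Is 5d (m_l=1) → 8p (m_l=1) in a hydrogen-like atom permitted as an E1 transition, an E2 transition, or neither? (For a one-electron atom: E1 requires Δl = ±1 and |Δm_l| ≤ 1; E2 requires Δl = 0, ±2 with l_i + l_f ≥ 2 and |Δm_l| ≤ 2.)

E1

Δl = 1 − 2 = -1; l_i + l_f = 3.
Δm_l = +0.
E1 (Δl = ±1, |Δm_l| ≤ 1): satisfied.
E2 (Δl = 0,±2, l_i+l_f ≥ 2, |Δm_l| ≤ 2): not satisfied.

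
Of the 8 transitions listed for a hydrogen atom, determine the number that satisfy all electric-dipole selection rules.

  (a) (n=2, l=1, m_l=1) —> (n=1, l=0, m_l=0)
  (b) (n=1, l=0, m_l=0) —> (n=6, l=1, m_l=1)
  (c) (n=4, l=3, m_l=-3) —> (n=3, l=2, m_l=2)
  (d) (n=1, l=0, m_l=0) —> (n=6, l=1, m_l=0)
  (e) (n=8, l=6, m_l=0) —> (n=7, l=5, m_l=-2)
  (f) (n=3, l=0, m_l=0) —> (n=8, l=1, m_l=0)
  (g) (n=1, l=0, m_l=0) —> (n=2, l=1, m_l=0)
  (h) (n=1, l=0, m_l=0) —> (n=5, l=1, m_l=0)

(a) allowed
(b) allowed
(c) forbidden — Δm_l = +5 (E1 requires Δm_l = 0, ±1)
(d) allowed
(e) forbidden — Δm_l = -2 (E1 requires Δm_l = 0, ±1)
(f) allowed
(g) allowed
(h) allowed
Total allowed: 6 of 8.

6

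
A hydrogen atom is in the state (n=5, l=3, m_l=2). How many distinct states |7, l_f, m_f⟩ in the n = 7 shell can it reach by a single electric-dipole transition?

E1 requires Δl = ±1, so l_f ∈ {2, 4}; with 0 ≤ l_f ≤ n_f−1 = 6, the allowed l_f values are {2, 4}.
For l_f = 2: m_f ∈ {m_i−1, m_i, m_i+1} ∩ [−2, 2] = {1, 2} → 2 states.
For l_f = 4: m_f ∈ {m_i−1, m_i, m_i+1} ∩ [−4, 4] = {1, 2, 3} → 3 states.
Total: 5.

5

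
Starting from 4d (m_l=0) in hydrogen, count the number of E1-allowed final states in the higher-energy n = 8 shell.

E1 requires Δl = ±1, so l_f ∈ {1, 3}; with 0 ≤ l_f ≤ n_f−1 = 7, the allowed l_f values are {1, 3}.
For l_f = 1: m_f ∈ {m_i−1, m_i, m_i+1} ∩ [−1, 1] = {-1, 0, 1} → 3 states.
For l_f = 3: m_f ∈ {m_i−1, m_i, m_i+1} ∩ [−3, 3] = {-1, 0, 1} → 3 states.
Total: 6.

6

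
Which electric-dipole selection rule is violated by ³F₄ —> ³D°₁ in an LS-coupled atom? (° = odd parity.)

Parity must change: even → odd — passes.
ΔS = 0: S: 1 → 1 — passes.
ΔL = 0, ±1 (not L=0↔0): L: 3 → 2, ΔL = -1 — passes.
ΔJ = 0, ±1 (not J=0↔0): J: 4 → 1, ΔJ = -3 — fails.

the ΔJ = 0, ±1 rule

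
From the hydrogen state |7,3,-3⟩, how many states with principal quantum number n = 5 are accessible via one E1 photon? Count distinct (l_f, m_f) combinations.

4

E1 requires Δl = ±1, so l_f ∈ {2, 4}; with 0 ≤ l_f ≤ n_f−1 = 4, the allowed l_f values are {2, 4}.
For l_f = 2: m_f ∈ {m_i−1, m_i, m_i+1} ∩ [−2, 2] = {-2} → 1 state.
For l_f = 4: m_f ∈ {m_i−1, m_i, m_i+1} ∩ [−4, 4] = {-4, -3, -2} → 3 states.
Total: 4.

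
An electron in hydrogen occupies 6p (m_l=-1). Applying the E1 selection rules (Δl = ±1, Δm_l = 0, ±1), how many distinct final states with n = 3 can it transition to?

4

E1 requires Δl = ±1, so l_f ∈ {0, 2}; with 0 ≤ l_f ≤ n_f−1 = 2, the allowed l_f values are {0, 2}.
For l_f = 0: m_f ∈ {m_i−1, m_i, m_i+1} ∩ [−0, 0] = {0} → 1 state.
For l_f = 2: m_f ∈ {m_i−1, m_i, m_i+1} ∩ [−2, 2] = {-2, -1, 0} → 3 states.
Total: 4.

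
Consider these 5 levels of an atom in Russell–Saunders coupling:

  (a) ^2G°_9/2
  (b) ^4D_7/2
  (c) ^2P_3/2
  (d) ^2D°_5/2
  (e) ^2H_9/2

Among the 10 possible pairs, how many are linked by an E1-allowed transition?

2

(a)–(b): forbidden (ΔS, ΔL).
(a)–(c): forbidden (ΔL, ΔJ).
(a)–(d): forbidden (parity, ΔL, ΔJ).
(a)–(e): allowed.
(b)–(c): forbidden (parity, ΔS, ΔJ).
(b)–(d): forbidden (ΔS).
(b)–(e): forbidden (parity, ΔS, ΔL).
(c)–(d): allowed.
(c)–(e): forbidden (parity, ΔL, ΔJ).
(d)–(e): forbidden (ΔL, ΔJ).
Allowed pairs: 2 of 10.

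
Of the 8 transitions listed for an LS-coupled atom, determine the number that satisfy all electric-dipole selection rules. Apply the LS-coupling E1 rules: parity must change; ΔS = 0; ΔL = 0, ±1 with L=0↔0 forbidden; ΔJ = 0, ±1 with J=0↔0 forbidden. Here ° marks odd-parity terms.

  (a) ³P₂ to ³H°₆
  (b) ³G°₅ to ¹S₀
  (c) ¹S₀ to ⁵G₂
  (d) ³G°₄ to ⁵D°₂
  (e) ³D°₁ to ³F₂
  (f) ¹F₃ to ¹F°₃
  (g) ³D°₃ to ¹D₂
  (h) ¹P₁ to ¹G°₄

2

(a) forbidden (ΔL, ΔJ fail)
(b) forbidden (ΔS, ΔL, ΔJ fail)
(c) forbidden (parity, ΔS, ΔL, ΔJ fail)
(d) forbidden (parity, ΔS, ΔL, ΔJ fail)
(e) allowed
(f) allowed
(g) forbidden (ΔS fails)
(h) forbidden (ΔL, ΔJ fail)
Total allowed: 2 of 8.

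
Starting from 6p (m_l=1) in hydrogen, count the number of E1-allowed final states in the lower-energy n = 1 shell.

E1 requires Δl = ±1, so l_f ∈ {0, 2}; with 0 ≤ l_f ≤ n_f−1 = 0, the allowed l_f values are {0}.
For l_f = 0: m_f ∈ {m_i−1, m_i, m_i+1} ∩ [−0, 0] = {0} → 1 state.
Total: 1.

1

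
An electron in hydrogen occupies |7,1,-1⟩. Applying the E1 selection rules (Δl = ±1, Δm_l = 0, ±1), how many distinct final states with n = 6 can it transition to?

4

E1 requires Δl = ±1, so l_f ∈ {0, 2}; with 0 ≤ l_f ≤ n_f−1 = 5, the allowed l_f values are {0, 2}.
For l_f = 0: m_f ∈ {m_i−1, m_i, m_i+1} ∩ [−0, 0] = {0} → 1 state.
For l_f = 2: m_f ∈ {m_i−1, m_i, m_i+1} ∩ [−2, 2] = {-2, -1, 0} → 3 states.
Total: 4.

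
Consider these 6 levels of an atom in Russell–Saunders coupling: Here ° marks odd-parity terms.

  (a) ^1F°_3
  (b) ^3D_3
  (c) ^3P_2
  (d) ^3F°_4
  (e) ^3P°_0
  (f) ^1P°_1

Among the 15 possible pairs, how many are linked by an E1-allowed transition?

(a)–(b): forbidden (ΔS).
(a)–(c): forbidden (ΔS, ΔL).
(a)–(d): forbidden (parity, ΔS).
(a)–(e): forbidden (parity, ΔS, ΔL, ΔJ).
(a)–(f): forbidden (parity, ΔL, ΔJ).
(b)–(c): forbidden (parity).
(b)–(d): allowed.
(b)–(e): forbidden (ΔJ).
(b)–(f): forbidden (ΔS, ΔJ).
(c)–(d): forbidden (ΔL, ΔJ).
(c)–(e): forbidden (ΔJ).
(c)–(f): forbidden (ΔS).
(d)–(e): forbidden (parity, ΔL, ΔJ).
(d)–(f): forbidden (parity, ΔS, ΔL, ΔJ).
(e)–(f): forbidden (parity, ΔS).
Allowed pairs: 1 of 15.

1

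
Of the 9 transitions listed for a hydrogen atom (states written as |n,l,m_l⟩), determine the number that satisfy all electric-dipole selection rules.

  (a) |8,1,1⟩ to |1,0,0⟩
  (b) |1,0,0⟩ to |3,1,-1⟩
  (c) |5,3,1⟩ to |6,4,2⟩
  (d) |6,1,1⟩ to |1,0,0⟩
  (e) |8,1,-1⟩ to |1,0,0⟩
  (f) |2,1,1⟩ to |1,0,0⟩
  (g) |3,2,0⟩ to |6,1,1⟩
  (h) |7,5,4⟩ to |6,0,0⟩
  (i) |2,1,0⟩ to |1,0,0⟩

(a) allowed
(b) allowed
(c) allowed
(d) allowed
(e) allowed
(f) allowed
(g) allowed
(h) forbidden — Δl = -5 (E1 requires Δl = ±1); Δm_l = -4 (E1 requires Δm_l = 0, ±1)
(i) allowed
Total allowed: 8 of 9.

8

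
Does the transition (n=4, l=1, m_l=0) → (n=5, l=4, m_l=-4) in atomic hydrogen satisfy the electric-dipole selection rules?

forbidden

l: 1 → 4 (Δl = +3). Δl = ±1 fails.
Δm_l = -4 − (0) = -4. E1 requires Δm_l = 0, ±1: fails.
The transition is electric-dipole forbidden.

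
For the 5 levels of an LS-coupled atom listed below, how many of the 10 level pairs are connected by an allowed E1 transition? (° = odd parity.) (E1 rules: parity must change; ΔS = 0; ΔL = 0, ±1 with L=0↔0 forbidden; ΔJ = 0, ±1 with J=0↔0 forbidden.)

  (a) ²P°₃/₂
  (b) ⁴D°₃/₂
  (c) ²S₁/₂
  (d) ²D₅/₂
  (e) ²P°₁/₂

(a)–(b): forbidden (parity, ΔS).
(a)–(c): allowed.
(a)–(d): allowed.
(a)–(e): forbidden (parity).
(b)–(c): forbidden (ΔS, ΔL).
(b)–(d): forbidden (ΔS).
(b)–(e): forbidden (parity, ΔS).
(c)–(d): forbidden (parity, ΔL, ΔJ).
(c)–(e): allowed.
(d)–(e): forbidden (ΔJ).
Allowed pairs: 3 of 10.

3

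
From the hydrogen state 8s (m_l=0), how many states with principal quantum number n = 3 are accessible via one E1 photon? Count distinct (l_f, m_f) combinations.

E1 requires Δl = ±1, so l_f ∈ {-1, 1}; with 0 ≤ l_f ≤ n_f−1 = 2, the allowed l_f values are {1}.
For l_f = 1: m_f ∈ {m_i−1, m_i, m_i+1} ∩ [−1, 1] = {-1, 0, 1} → 3 states.
Total: 3.

3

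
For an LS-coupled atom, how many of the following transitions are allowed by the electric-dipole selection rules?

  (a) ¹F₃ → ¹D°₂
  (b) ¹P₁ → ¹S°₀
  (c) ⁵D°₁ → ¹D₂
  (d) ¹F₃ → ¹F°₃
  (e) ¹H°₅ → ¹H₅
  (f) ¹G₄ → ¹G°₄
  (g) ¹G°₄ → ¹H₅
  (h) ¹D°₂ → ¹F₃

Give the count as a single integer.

(a) allowed
(b) allowed
(c) forbidden (ΔS fails)
(d) allowed
(e) allowed
(f) allowed
(g) allowed
(h) allowed
Total allowed: 7 of 8.

7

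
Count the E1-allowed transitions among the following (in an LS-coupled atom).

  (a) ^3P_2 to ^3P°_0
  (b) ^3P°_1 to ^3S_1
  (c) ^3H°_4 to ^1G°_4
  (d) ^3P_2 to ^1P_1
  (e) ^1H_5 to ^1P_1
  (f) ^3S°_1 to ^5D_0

1

(a) forbidden (ΔJ fails)
(b) allowed
(c) forbidden (parity, ΔS fail)
(d) forbidden (parity, ΔS fail)
(e) forbidden (parity, ΔL, ΔJ fail)
(f) forbidden (ΔS, ΔL fail)
Total allowed: 1 of 6.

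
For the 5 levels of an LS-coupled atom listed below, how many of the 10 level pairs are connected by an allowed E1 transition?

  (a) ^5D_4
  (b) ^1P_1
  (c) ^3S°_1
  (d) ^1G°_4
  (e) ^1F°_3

0

(a)–(b): forbidden (parity, ΔS, ΔJ).
(a)–(c): forbidden (ΔS, ΔL, ΔJ).
(a)–(d): forbidden (ΔS, ΔL).
(a)–(e): forbidden (ΔS).
(b)–(c): forbidden (ΔS).
(b)–(d): forbidden (ΔL, ΔJ).
(b)–(e): forbidden (ΔL, ΔJ).
(c)–(d): forbidden (parity, ΔS, ΔL, ΔJ).
(c)–(e): forbidden (parity, ΔS, ΔL, ΔJ).
(d)–(e): forbidden (parity).
Allowed pairs: 0 of 10.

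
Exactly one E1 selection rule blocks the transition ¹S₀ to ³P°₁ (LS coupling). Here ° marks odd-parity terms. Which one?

the ΔS = 0 rule

Initial level: S=0, L=0, J=0, parity even. Final level: S=1, L=1, J=1, parity odd.
Parity must change: even → odd — passes.
ΔS = 0: S: 0 → 1 — fails.
ΔL = 0, ±1 (not L=0↔0): L: 0 → 1, ΔL = +1 — passes.
ΔJ = 0, ±1 (not J=0↔0): J: 0 → 1, ΔJ = +1 — passes.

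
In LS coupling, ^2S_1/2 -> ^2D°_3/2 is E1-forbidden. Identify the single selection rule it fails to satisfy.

Initial level: S=1/2, L=0, J=1/2, parity even. Final level: S=1/2, L=2, J=3/2, parity odd.
Parity must change: even → odd — ✓.
ΔS = 0: S: 1/2 → 1/2 — ✓.
ΔL = 0, ±1 (not L=0↔0): L: 0 → 2, ΔL = +2 — ✗.
ΔJ = 0, ±1 (not J=0↔0): J: 1/2 → 3/2, ΔJ = +1 — ✓.

the ΔL = 0, ±1 rule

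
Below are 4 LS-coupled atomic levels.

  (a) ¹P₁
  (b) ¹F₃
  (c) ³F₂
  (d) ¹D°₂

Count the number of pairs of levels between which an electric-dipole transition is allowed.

2

(a)–(b): forbidden (parity, ΔL, ΔJ).
(a)–(c): forbidden (parity, ΔS, ΔL).
(a)–(d): allowed.
(b)–(c): forbidden (parity, ΔS).
(b)–(d): allowed.
(c)–(d): forbidden (ΔS).
Allowed pairs: 2 of 6.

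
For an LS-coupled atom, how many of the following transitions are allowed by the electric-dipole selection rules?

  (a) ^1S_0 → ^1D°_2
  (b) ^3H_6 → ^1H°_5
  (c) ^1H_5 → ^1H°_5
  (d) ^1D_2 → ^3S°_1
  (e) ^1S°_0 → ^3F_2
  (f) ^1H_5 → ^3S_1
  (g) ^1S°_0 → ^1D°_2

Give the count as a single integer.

(a) forbidden (ΔL, ΔJ fail)
(b) forbidden (ΔS fails)
(c) allowed
(d) forbidden (ΔS, ΔL fail)
(e) forbidden (ΔS, ΔL, ΔJ fail)
(f) forbidden (parity, ΔS, ΔL, ΔJ fail)
(g) forbidden (parity, ΔL, ΔJ fail)
Total allowed: 1 of 7.

1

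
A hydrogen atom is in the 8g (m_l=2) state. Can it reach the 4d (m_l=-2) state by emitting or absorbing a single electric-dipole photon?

forbidden

Initial l = 4, final l = 2, so Δl = -2. E1 requires Δl = ±1: fails.
Δm_l = -2 − (2) = -4. E1 requires Δm_l = 0, ±1: fails.
The transition is electric-dipole forbidden.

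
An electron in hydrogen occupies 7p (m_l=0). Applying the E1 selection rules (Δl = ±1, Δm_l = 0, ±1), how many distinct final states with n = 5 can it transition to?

E1 requires Δl = ±1, so l_f ∈ {0, 2}; with 0 ≤ l_f ≤ n_f−1 = 4, the allowed l_f values are {0, 2}.
For l_f = 0: m_f ∈ {m_i−1, m_i, m_i+1} ∩ [−0, 0] = {0} → 1 state.
For l_f = 2: m_f ∈ {m_i−1, m_i, m_i+1} ∩ [−2, 2] = {-1, 0, 1} → 3 states.
Total: 4.

4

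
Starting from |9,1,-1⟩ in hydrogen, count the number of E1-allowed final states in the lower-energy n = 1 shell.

1

E1 requires Δl = ±1, so l_f ∈ {0, 2}; with 0 ≤ l_f ≤ n_f−1 = 0, the allowed l_f values are {0}.
For l_f = 0: m_f ∈ {m_i−1, m_i, m_i+1} ∩ [−0, 0] = {0} → 1 state.
Total: 1.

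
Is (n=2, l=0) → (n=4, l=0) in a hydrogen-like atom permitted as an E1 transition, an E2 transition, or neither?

neither

Δl = 0 − 0 = +0; l_i + l_f = 0.
E1 (Δl = ±1): not satisfied.
E2 (Δl = 0,±2, l_i+l_f ≥ 2): not satisfied.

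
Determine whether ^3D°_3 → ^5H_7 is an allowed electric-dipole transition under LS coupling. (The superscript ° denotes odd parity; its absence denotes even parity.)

Reading off the term symbols: S 1→2, L 2→5, J 3→7, parity odd→even.
Parity must change: odd → even — satisfied.
ΔS = 0: S: 1 → 2 — violated.
ΔL = 0, ±1 (not L=0↔0): L: 2 → 5, ΔL = +3 — violated.
ΔJ = 0, ±1 (not J=0↔0): J: 3 → 7, ΔJ = +4 — violated.
Rule(s) violated: ΔS, ΔL, ΔJ.

forbidden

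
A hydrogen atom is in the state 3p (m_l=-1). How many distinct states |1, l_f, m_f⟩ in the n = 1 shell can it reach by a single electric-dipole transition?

E1 requires Δl = ±1, so l_f ∈ {0, 2}; with 0 ≤ l_f ≤ n_f−1 = 0, the allowed l_f values are {0}.
For l_f = 0: m_f ∈ {m_i−1, m_i, m_i+1} ∩ [−0, 0] = {0} → 1 state.
Total: 1.

1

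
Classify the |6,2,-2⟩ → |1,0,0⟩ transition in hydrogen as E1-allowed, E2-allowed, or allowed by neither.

E2

Δl = 0 − 2 = -2; l_i + l_f = 2.
Δm_l = +2.
E1 (Δl = ±1, |Δm_l| ≤ 1): not satisfied.
E2 (Δl = 0,±2, l_i+l_f ≥ 2, |Δm_l| ≤ 2): satisfied.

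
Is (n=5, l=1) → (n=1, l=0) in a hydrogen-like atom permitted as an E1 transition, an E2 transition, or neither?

Δl = 0 − 1 = -1; l_i + l_f = 1.
E1 (Δl = ±1): satisfied.
E2 (Δl = 0,±2, l_i+l_f ≥ 2): not satisfied.

E1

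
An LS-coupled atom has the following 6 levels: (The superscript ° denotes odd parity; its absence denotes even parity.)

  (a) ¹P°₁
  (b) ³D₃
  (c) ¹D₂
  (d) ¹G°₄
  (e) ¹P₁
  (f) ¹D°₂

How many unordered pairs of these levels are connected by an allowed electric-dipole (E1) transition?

4

(a)–(b): forbidden (ΔS, ΔJ).
(a)–(c): allowed.
(a)–(d): forbidden (parity, ΔL, ΔJ).
(a)–(e): allowed.
(a)–(f): forbidden (parity).
(b)–(c): forbidden (parity, ΔS).
(b)–(d): forbidden (ΔS, ΔL).
(b)–(e): forbidden (parity, ΔS, ΔJ).
(b)–(f): forbidden (ΔS).
(c)–(d): forbidden (ΔL, ΔJ).
(c)–(e): forbidden (parity).
(c)–(f): allowed.
(d)–(e): forbidden (ΔL, ΔJ).
(d)–(f): forbidden (parity, ΔL, ΔJ).
(e)–(f): allowed.
Allowed pairs: 4 of 15.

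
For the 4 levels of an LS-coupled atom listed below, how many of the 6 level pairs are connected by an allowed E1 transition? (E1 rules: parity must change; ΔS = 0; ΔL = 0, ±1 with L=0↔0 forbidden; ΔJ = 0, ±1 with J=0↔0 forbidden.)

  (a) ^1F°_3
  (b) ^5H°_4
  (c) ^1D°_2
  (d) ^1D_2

2

(a)–(b): forbidden (parity, ΔS, ΔL).
(a)–(c): forbidden (parity).
(a)–(d): allowed.
(b)–(c): forbidden (parity, ΔS, ΔL, ΔJ).
(b)–(d): forbidden (ΔS, ΔL, ΔJ).
(c)–(d): allowed.
Allowed pairs: 2 of 6.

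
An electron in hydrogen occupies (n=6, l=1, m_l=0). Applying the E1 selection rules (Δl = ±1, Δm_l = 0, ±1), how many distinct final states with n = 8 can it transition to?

4

E1 requires Δl = ±1, so l_f ∈ {0, 2}; with 0 ≤ l_f ≤ n_f−1 = 7, the allowed l_f values are {0, 2}.
For l_f = 0: m_f ∈ {m_i−1, m_i, m_i+1} ∩ [−0, 0] = {0} → 1 state.
For l_f = 2: m_f ∈ {m_i−1, m_i, m_i+1} ∩ [−2, 2] = {-1, 0, 1} → 3 states.
Total: 4.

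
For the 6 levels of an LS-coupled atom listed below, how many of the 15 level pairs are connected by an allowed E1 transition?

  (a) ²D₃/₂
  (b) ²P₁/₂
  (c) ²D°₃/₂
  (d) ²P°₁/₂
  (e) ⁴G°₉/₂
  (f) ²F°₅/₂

5

(a)–(b): forbidden (parity).
(a)–(c): allowed.
(a)–(d): allowed.
(a)–(e): forbidden (ΔS, ΔL, ΔJ).
(a)–(f): allowed.
(b)–(c): allowed.
(b)–(d): allowed.
(b)–(e): forbidden (ΔS, ΔL, ΔJ).
(b)–(f): forbidden (ΔL, ΔJ).
(c)–(d): forbidden (parity).
(c)–(e): forbidden (parity, ΔS, ΔL, ΔJ).
(c)–(f): forbidden (parity).
(d)–(e): forbidden (parity, ΔS, ΔL, ΔJ).
(d)–(f): forbidden (parity, ΔL, ΔJ).
(e)–(f): forbidden (parity, ΔS, ΔJ).
Allowed pairs: 5 of 15.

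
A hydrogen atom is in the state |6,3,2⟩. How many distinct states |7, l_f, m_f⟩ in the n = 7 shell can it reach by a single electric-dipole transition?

E1 requires Δl = ±1, so l_f ∈ {2, 4}; with 0 ≤ l_f ≤ n_f−1 = 6, the allowed l_f values are {2, 4}.
For l_f = 2: m_f ∈ {m_i−1, m_i, m_i+1} ∩ [−2, 2] = {1, 2} → 2 states.
For l_f = 4: m_f ∈ {m_i−1, m_i, m_i+1} ∩ [−4, 4] = {1, 2, 3} → 3 states.
Total: 5.

5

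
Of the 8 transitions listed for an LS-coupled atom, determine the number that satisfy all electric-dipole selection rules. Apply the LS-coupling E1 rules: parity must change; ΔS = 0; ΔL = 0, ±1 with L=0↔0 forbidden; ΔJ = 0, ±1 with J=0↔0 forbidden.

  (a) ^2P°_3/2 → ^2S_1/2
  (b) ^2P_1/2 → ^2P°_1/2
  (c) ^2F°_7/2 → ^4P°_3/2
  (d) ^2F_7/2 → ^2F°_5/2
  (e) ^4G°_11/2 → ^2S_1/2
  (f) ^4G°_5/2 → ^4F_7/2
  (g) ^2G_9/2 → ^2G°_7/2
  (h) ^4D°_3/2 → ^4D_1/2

6

(a) allowed
(b) allowed
(c) forbidden (parity, ΔS, ΔL, ΔJ fail)
(d) allowed
(e) forbidden (ΔS, ΔL, ΔJ fail)
(f) allowed
(g) allowed
(h) allowed
Total allowed: 6 of 8.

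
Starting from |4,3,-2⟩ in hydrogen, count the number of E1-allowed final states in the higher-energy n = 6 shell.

5

E1 requires Δl = ±1, so l_f ∈ {2, 4}; with 0 ≤ l_f ≤ n_f−1 = 5, the allowed l_f values are {2, 4}.
For l_f = 2: m_f ∈ {m_i−1, m_i, m_i+1} ∩ [−2, 2] = {-2, -1} → 2 states.
For l_f = 4: m_f ∈ {m_i−1, m_i, m_i+1} ∩ [−4, 4] = {-3, -2, -1} → 3 states.
Total: 5.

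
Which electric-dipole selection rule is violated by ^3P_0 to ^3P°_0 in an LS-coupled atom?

Parity must change: even → odd — ok.
ΔS = 0: S: 1 → 1 — ok.
ΔL = 0, ±1 (not L=0↔0): L: 1 → 1, ΔL = +0 — ok.
ΔJ = 0, ±1 (not J=0↔0): J: 0 → 0, ΔJ = +0 — fails.

the J=0 ↔ J=0 exclusion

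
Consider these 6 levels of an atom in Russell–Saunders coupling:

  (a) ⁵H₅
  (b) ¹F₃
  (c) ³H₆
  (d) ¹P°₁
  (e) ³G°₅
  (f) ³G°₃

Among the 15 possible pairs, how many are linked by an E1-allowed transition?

(a)–(b): forbidden (parity, ΔS, ΔL, ΔJ).
(a)–(c): forbidden (parity, ΔS).
(a)–(d): forbidden (ΔS, ΔL, ΔJ).
(a)–(e): forbidden (ΔS).
(a)–(f): forbidden (ΔS, ΔJ).
(b)–(c): forbidden (parity, ΔS, ΔL, ΔJ).
(b)–(d): forbidden (ΔL, ΔJ).
(b)–(e): forbidden (ΔS, ΔJ).
(b)–(f): forbidden (ΔS).
(c)–(d): forbidden (ΔS, ΔL, ΔJ).
(c)–(e): allowed.
(c)–(f): forbidden (ΔJ).
(d)–(e): forbidden (parity, ΔS, ΔL, ΔJ).
(d)–(f): forbidden (parity, ΔS, ΔL, ΔJ).
(e)–(f): forbidden (parity, ΔJ).
Allowed pairs: 1 of 15.

1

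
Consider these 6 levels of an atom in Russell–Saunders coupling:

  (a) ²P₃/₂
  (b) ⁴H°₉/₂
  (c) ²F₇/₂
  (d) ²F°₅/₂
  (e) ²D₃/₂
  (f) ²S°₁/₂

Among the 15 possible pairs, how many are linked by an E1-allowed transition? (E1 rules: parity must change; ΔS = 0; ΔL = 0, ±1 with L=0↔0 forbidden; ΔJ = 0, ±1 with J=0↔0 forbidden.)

(a)–(b): forbidden (ΔS, ΔL, ΔJ).
(a)–(c): forbidden (parity, ΔL, ΔJ).
(a)–(d): forbidden (ΔL).
(a)–(e): forbidden (parity).
(a)–(f): allowed.
(b)–(c): forbidden (ΔS, ΔL).
(b)–(d): forbidden (parity, ΔS, ΔL, ΔJ).
(b)–(e): forbidden (ΔS, ΔL, ΔJ).
(b)–(f): forbidden (parity, ΔS, ΔL, ΔJ).
(c)–(d): allowed.
(c)–(e): forbidden (parity, ΔJ).
(c)–(f): forbidden (ΔL, ΔJ).
(d)–(e): allowed.
(d)–(f): forbidden (parity, ΔL, ΔJ).
(e)–(f): forbidden (ΔL).
Allowed pairs: 3 of 15.

3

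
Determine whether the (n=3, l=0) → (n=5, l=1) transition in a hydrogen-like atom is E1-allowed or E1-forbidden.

allowed

Initial l = 0, final l = 1, so Δl = +1. E1 requires Δl = ±1: passes.
All E1 selection rules are satisfied.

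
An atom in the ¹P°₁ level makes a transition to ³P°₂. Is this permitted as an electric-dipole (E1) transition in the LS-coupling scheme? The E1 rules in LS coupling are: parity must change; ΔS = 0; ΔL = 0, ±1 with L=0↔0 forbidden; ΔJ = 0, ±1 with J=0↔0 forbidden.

forbidden

Initial level: S=0, L=1, J=1, parity odd. Final level: S=1, L=1, J=2, parity odd.
ΔJ = 0, ±1 (not J=0↔0): J: 1 → 2, ΔJ = +1 — ok.
ΔS = 0: S: 0 → 1 — fails.
Parity must change: odd → odd — fails.
ΔL = 0, ±1 (not L=0↔0): L: 1 → 1, ΔL = +0 — ok.
Rule(s) violated: parity, ΔS.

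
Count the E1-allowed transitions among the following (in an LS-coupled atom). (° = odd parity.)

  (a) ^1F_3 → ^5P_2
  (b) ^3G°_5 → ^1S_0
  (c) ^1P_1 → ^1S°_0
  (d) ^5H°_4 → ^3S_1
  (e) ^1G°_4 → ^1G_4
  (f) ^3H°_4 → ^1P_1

2

(a) forbidden (parity, ΔS, ΔL fail)
(b) forbidden (ΔS, ΔL, ΔJ fail)
(c) allowed
(d) forbidden (ΔS, ΔL, ΔJ fail)
(e) allowed
(f) forbidden (ΔS, ΔL, ΔJ fail)
Total allowed: 2 of 6.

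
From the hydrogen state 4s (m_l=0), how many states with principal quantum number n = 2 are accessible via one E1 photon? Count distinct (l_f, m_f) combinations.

E1 requires Δl = ±1, so l_f ∈ {-1, 1}; with 0 ≤ l_f ≤ n_f−1 = 1, the allowed l_f values are {1}.
For l_f = 1: m_f ∈ {m_i−1, m_i, m_i+1} ∩ [−1, 1] = {-1, 0, 1} → 3 states.
Total: 3.

3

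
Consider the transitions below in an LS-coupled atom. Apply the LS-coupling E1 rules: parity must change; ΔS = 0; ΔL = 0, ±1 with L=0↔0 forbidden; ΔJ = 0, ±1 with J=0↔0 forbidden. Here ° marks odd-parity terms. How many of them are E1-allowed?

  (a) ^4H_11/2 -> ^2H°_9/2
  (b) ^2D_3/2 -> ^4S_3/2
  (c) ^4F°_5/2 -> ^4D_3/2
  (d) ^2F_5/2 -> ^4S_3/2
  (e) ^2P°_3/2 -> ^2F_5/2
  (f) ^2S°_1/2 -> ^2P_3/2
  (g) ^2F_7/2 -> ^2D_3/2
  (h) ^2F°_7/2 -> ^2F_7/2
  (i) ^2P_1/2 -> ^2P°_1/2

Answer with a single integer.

(a) forbidden (ΔS fails)
(b) forbidden (parity, ΔS, ΔL fail)
(c) allowed
(d) forbidden (parity, ΔS, ΔL fail)
(e) forbidden (ΔL fails)
(f) allowed
(g) forbidden (parity, ΔJ fail)
(h) allowed
(i) allowed
Total allowed: 4 of 9.

4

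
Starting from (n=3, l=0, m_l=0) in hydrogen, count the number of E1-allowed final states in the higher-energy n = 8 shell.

E1 requires Δl = ±1, so l_f ∈ {-1, 1}; with 0 ≤ l_f ≤ n_f−1 = 7, the allowed l_f values are {1}.
For l_f = 1: m_f ∈ {m_i−1, m_i, m_i+1} ∩ [−1, 1] = {-1, 0, 1} → 3 states.
Total: 3.

3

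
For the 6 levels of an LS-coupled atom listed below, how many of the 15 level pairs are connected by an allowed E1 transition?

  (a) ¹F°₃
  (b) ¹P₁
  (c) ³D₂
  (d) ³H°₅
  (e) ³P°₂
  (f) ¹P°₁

(a)–(b): forbidden (ΔL, ΔJ).
(a)–(c): forbidden (ΔS).
(a)–(d): forbidden (parity, ΔS, ΔL, ΔJ).
(a)–(e): forbidden (parity, ΔS, ΔL).
(a)–(f): forbidden (parity, ΔL, ΔJ).
(b)–(c): forbidden (parity, ΔS).
(b)–(d): forbidden (ΔS, ΔL, ΔJ).
(b)–(e): forbidden (ΔS).
(b)–(f): allowed.
(c)–(d): forbidden (ΔL, ΔJ).
(c)–(e): allowed.
(c)–(f): forbidden (ΔS).
(d)–(e): forbidden (parity, ΔL, ΔJ).
(d)–(f): forbidden (parity, ΔS, ΔL, ΔJ).
(e)–(f): forbidden (parity, ΔS).
Allowed pairs: 2 of 15.

2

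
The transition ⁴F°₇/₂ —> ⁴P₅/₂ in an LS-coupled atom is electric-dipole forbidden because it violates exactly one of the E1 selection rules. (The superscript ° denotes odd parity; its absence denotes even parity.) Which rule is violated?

Reading off the term symbols: S 3/2→3/2, L 3→1, J 7/2→5/2, parity odd→even.
ΔL = 0, ±1 (not L=0↔0): L: 3 → 1, ΔL = -2 — fails.
ΔJ = 0, ±1 (not J=0↔0): J: 7/2 → 5/2, ΔJ = -1 — passes.
Parity must change: odd → even — passes.
ΔS = 0: S: 3/2 → 3/2 — passes.

the ΔL = 0, ±1 rule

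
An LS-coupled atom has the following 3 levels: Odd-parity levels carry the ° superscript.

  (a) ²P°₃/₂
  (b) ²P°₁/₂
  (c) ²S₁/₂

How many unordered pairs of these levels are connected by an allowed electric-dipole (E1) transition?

(a)–(b): forbidden (parity).
(a)–(c): allowed.
(b)–(c): allowed.
Allowed pairs: 2 of 3.

2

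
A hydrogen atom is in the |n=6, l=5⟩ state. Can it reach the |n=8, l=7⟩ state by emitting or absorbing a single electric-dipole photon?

Initial l = 5, final l = 7, so Δl = +2. E1 requires Δl = ±1: violated.
The transition is electric-dipole forbidden.

forbidden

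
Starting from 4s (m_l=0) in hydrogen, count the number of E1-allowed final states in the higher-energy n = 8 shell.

3

E1 requires Δl = ±1, so l_f ∈ {-1, 1}; with 0 ≤ l_f ≤ n_f−1 = 7, the allowed l_f values are {1}.
For l_f = 1: m_f ∈ {m_i−1, m_i, m_i+1} ∩ [−1, 1] = {-1, 0, 1} → 3 states.
Total: 3.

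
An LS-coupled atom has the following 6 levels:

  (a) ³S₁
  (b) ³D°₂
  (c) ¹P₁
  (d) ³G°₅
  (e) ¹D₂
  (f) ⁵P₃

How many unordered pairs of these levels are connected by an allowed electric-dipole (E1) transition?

(a)–(b): forbidden (ΔL).
(a)–(c): forbidden (parity, ΔS).
(a)–(d): forbidden (ΔL, ΔJ).
(a)–(e): forbidden (parity, ΔS, ΔL).
(a)–(f): forbidden (parity, ΔS, ΔJ).
(b)–(c): forbidden (ΔS).
(b)–(d): forbidden (parity, ΔL, ΔJ).
(b)–(e): forbidden (ΔS).
(b)–(f): forbidden (ΔS).
(c)–(d): forbidden (ΔS, ΔL, ΔJ).
(c)–(e): forbidden (parity).
(c)–(f): forbidden (parity, ΔS, ΔJ).
(d)–(e): forbidden (ΔS, ΔL, ΔJ).
(d)–(f): forbidden (ΔS, ΔL, ΔJ).
(e)–(f): forbidden (parity, ΔS).
Allowed pairs: 0 of 15.

0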